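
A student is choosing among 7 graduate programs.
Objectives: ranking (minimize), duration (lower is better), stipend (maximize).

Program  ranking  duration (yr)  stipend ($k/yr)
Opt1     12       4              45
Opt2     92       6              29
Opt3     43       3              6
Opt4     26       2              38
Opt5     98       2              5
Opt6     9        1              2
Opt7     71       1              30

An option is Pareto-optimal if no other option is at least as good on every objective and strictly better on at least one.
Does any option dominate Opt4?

No

Opt1: worse on duration (4 vs 2).
Opt2: worse on ranking (92 vs 26).
Opt3: worse on ranking (43 vs 26).
Opt5: worse on ranking (98 vs 26).
Opt6: worse on stipend (2 vs 38).
Opt7: worse on ranking (71 vs 26).
No option is at least as good as Opt4 on every objective and strictly better on one.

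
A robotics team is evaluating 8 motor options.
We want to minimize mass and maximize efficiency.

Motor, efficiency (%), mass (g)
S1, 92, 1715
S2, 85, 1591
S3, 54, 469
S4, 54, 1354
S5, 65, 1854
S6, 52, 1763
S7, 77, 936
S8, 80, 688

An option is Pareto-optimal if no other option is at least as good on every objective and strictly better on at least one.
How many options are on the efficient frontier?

S1: not dominated (best efficiency).
S2: not dominated.
S3: not dominated (best mass).
S4: dominated by S3 (efficiency 54≥54, mass 469≤1354).
S5: dominated by S1 (efficiency 92≥65, mass 1715≤1854).
S6: dominated by S1 (efficiency 92≥52, mass 1715≤1763).
S7: dominated by S8 (efficiency 80≥77, mass 688≤936).
S8: not dominated.
Pareto-optimal: S1, S2, S3, S8 → 4.

4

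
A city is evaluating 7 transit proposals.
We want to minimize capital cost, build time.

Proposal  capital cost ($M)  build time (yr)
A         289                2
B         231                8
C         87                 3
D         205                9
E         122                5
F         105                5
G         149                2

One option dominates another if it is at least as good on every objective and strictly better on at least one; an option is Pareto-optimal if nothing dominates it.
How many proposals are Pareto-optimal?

A: dominated by G (capital cost 149≤289, build time 2≤2).
B: dominated by C (capital cost 87≤231, build time 3≤8).
C: not dominated (best capital cost).
D: dominated by C (capital cost 87≤205, build time 3≤9).
E: dominated by C (capital cost 87≤122, build time 3≤5).
F: dominated by C (capital cost 87≤105, build time 3≤5).
G: not dominated.
Pareto-optimal: C, G → 2.

2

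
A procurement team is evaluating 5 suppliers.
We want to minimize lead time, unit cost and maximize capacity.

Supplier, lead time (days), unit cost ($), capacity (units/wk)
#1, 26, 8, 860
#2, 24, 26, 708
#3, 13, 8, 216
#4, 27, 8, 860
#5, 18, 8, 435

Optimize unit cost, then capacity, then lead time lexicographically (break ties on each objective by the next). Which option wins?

#1

First minimize unit cost: best is 8, kept {#1, #3, #4, #5}.
Then maximize capacity: best is 860, kept {#1, #4}.
Then minimize lead time: best is 26, kept {#1}.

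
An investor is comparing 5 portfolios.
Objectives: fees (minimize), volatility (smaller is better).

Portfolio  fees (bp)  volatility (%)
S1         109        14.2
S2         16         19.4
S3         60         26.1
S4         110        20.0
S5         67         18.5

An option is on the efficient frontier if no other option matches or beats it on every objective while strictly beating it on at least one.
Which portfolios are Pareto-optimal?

S1, S2, S5

S1: not dominated (best volatility).
S2: not dominated (best fees).
S3: dominated by S2 (fees 16≤60, volatility 19.4≤26.1).
S4: dominated by S1 (fees 109≤110, volatility 14.2≤20.0).
S5: not dominated.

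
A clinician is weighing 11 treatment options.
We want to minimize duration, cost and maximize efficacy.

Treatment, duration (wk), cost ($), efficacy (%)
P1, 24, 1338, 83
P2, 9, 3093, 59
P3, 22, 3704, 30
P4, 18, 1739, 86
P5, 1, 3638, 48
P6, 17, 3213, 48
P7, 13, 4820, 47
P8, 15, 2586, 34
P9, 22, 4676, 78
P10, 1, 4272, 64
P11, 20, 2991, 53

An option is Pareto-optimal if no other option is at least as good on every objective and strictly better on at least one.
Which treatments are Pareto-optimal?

P1: not dominated (best cost).
P2: not dominated.
P3: dominated by P2 (duration 9≤22, cost 3093≤3704, efficacy 59≥30).
P4: not dominated (best efficacy).
P5: not dominated.
P6: dominated by P2 (duration 9≤17, cost 3093≤3213, efficacy 59≥48).
P7: dominated by P2 (duration 9≤13, cost 3093≤4820, efficacy 59≥47).
P8: not dominated.
P9: dominated by P4 (duration 18≤22, cost 1739≤4676, efficacy 86≥78).
P10: not dominated.
P11: dominated by P4 (duration 18≤20, cost 1739≤2991, efficacy 86≥53).

P1, P2, P4, P5, P8, P10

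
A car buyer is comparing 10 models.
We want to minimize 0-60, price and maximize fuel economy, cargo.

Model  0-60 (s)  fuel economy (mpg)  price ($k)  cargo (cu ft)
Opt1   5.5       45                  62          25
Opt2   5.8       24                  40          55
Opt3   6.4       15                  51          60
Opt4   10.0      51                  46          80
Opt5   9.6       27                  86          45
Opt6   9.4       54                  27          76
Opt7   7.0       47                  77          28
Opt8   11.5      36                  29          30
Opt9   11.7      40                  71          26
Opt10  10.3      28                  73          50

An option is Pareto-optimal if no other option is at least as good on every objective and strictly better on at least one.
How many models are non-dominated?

Opt1: not dominated (best 0-60).
Opt2: not dominated.
Opt3: not dominated.
Opt4: not dominated (best cargo).
Opt5: dominated by Opt6 (0-60 9.4≤9.6, fuel economy 54≥27, price 27≤86, cargo 76≥45).
Opt6: not dominated (best fuel economy).
Opt7: not dominated.
Opt8: dominated by Opt6 (0-60 9.4≤11.5, fuel economy 54≥36, price 27≤29, cargo 76≥30).
Opt9: dominated by Opt4 (0-60 10.0≤11.7, fuel economy 51≥40, price 46≤71, cargo 80≥26).
Opt10: dominated by Opt4 (0-60 10.0≤10.3, fuel economy 51≥28, price 46≤73, cargo 80≥50).
Pareto-optimal: Opt1, Opt2, Opt3, Opt4, Opt6, Opt7 → 6.

6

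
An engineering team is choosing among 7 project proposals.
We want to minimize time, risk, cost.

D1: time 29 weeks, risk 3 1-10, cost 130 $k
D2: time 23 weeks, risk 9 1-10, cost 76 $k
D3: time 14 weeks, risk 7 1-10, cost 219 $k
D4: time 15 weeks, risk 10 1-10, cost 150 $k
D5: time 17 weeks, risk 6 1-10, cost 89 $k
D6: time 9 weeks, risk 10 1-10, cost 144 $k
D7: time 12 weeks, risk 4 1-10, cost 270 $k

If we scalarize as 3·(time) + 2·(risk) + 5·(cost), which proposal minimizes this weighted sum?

D1: 3·29 + 2·3 + 5·130 = 743
D2: 3·23 + 2·9 + 5·76 = 467
D3: 3·14 + 2·7 + 5·219 = 1151
D4: 3·15 + 2·10 + 5·150 = 815
D5: 3·17 + 2·6 + 5·89 = 508
D6: 3·9 + 2·10 + 5·144 = 767
D7: 3·12 + 2·4 + 5·270 = 1394
Lowest: D2 at 467.

D2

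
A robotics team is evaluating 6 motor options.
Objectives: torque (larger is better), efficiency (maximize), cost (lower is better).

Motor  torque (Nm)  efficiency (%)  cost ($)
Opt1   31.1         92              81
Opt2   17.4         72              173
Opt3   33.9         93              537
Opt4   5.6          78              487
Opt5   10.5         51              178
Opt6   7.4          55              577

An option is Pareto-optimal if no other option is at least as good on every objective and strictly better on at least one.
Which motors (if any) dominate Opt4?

Opt1: torque 31.1≥5.6, efficiency 92≥78, cost 81≤487 — dominates Opt4.
Others (Opt2, Opt3, Opt5, Opt6) are each worse than Opt4 on at least one objective.

Opt1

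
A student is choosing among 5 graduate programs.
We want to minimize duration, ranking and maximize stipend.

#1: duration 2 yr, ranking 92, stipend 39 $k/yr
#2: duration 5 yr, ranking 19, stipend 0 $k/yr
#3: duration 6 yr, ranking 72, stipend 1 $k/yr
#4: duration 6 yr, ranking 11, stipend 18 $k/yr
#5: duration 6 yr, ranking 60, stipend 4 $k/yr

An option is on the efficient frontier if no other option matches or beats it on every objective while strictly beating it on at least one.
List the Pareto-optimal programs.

#1, #2, #4

#1: not dominated (best duration).
#2: not dominated.
#3: dominated by #4 (duration 6≤6, ranking 11≤72, stipend 18≥1).
#4: not dominated (best ranking).
#5: dominated by #4 (duration 6≤6, ranking 11≤60, stipend 18≥4).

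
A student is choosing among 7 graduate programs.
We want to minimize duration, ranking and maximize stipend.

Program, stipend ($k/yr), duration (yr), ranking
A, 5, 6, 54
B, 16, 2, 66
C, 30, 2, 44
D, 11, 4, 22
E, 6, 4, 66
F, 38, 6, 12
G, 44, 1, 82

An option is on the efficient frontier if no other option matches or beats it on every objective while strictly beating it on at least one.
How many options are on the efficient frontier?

4

A: dominated by C (stipend 30≥5, duration 2≤6, ranking 44≤54).
B: dominated by C (stipend 30≥16, duration 2≤2, ranking 44≤66).
C: not dominated.
D: not dominated.
E: dominated by B (stipend 16≥6, duration 2≤4, ranking 66≤66).
F: not dominated (best ranking).
G: not dominated (best stipend).
Pareto-optimal: C, D, F, G → 4.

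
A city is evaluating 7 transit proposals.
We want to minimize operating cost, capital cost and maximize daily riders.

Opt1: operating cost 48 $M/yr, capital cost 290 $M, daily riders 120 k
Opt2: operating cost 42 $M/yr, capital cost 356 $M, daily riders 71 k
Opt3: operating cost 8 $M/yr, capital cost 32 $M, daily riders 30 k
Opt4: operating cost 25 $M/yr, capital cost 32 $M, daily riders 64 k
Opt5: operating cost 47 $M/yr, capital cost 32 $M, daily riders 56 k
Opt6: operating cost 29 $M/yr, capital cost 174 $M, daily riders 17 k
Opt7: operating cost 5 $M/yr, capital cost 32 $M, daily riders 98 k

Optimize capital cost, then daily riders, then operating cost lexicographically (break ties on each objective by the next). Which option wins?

Opt7

First minimize capital cost: best is 32, kept {Opt3, Opt4, Opt5, Opt7}.
Then maximize daily riders: best is 98, kept {Opt7}.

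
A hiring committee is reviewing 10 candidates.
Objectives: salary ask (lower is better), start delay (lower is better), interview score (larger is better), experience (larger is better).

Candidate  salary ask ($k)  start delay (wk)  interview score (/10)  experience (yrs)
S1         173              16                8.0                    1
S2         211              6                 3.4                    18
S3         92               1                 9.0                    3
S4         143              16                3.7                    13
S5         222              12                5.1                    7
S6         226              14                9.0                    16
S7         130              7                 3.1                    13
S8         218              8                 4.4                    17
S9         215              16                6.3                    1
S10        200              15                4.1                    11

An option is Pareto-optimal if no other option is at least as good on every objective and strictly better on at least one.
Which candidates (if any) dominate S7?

none

S1: worse on salary ask (173 vs 130).
S2: worse on salary ask (211 vs 130).
S3: worse on experience (3 vs 13).
S4: worse on salary ask (143 vs 130).
S5: worse on salary ask (222 vs 130).
S6: worse on salary ask (226 vs 130).
S8: worse on salary ask (218 vs 130).
S9: worse on salary ask (215 vs 130).
S10: worse on salary ask (200 vs 130).
No option dominates S7.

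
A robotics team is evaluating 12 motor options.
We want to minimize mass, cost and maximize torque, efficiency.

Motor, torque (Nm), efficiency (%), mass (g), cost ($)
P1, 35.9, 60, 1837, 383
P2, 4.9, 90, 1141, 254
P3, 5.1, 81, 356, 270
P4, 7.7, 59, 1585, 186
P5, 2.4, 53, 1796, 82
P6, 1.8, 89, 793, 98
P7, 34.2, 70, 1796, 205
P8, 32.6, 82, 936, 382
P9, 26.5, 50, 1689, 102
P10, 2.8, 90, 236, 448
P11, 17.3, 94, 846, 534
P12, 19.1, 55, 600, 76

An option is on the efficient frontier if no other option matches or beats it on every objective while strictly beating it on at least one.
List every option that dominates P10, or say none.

none

P1: worse on efficiency (60 vs 90).
P2: worse on mass (1141 vs 236).
P3: worse on efficiency (81 vs 90).
P4: worse on efficiency (59 vs 90).
P5: worse on torque (2.4 vs 2.8).
P6: worse on torque (1.8 vs 2.8).
P7: worse on efficiency (70 vs 90).
P8: worse on efficiency (82 vs 90).
P9: worse on efficiency (50 vs 90).
P11: worse on mass (846 vs 236).
P12: worse on efficiency (55 vs 90).
No option dominates P10.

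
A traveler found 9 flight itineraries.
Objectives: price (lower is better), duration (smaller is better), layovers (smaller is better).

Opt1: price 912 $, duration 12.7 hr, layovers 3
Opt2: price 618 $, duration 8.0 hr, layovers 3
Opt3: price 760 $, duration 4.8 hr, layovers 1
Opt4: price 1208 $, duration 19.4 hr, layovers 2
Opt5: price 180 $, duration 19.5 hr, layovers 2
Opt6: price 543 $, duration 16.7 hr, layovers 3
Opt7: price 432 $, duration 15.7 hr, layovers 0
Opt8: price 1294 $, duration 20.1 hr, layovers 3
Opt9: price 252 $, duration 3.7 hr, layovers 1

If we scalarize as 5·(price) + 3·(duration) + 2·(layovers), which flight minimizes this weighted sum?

Opt5

Opt1: 5·912 + 3·12.7 + 2·3 = 4604.1
Opt2: 5·618 + 3·8.0 + 2·3 = 3120.0
Opt3: 5·760 + 3·4.8 + 2·1 = 3816.4
Opt4: 5·1208 + 3·19.4 + 2·2 = 6102.2
Opt5: 5·180 + 3·19.5 + 2·2 = 962.5
Opt6: 5·543 + 3·16.7 + 2·3 = 2771.1
Opt7: 5·432 + 3·15.7 + 2·0 = 2207.1
Opt8: 5·1294 + 3·20.1 + 2·3 = 6536.3
Opt9: 5·252 + 3·3.7 + 2·1 = 1273.1
Lowest: Opt5 at 962.5.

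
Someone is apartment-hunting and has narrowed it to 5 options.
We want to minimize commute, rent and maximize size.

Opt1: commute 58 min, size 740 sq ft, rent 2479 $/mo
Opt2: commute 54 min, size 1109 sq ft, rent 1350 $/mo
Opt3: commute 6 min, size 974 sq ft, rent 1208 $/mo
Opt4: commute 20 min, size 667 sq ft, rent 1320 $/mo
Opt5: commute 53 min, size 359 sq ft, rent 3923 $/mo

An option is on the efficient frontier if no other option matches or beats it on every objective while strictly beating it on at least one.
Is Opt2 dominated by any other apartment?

Opt1: worse on commute (58 vs 54).
Opt3: worse on size (974 vs 1109).
Opt4: worse on size (667 vs 1109).
Opt5: worse on size (359 vs 1109).
No option is at least as good as Opt2 on every objective and strictly better on one.

No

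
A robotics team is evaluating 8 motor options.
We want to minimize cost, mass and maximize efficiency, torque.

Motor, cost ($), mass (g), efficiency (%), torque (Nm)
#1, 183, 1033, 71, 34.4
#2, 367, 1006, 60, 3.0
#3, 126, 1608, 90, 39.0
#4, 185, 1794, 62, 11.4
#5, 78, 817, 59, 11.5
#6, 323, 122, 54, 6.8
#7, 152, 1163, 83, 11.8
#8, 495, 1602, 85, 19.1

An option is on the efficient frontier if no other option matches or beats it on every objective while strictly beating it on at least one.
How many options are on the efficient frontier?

#1: not dominated.
#2: not dominated.
#3: not dominated (best efficiency).
#4: dominated by #1 (cost 183≤185, mass 1033≤1794, efficiency 71≥62, torque 34.4≥11.4).
#5: not dominated (best cost).
#6: not dominated (best mass).
#7: not dominated.
#8: not dominated.
Pareto-optimal: #1, #2, #3, #5, #6, #7, #8 → 7.

7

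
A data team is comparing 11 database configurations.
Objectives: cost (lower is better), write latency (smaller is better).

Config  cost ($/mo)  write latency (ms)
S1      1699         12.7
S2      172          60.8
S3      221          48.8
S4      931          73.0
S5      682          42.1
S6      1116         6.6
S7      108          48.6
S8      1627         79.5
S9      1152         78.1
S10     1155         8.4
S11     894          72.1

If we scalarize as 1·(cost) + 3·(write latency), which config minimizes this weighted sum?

S1: 1·1699 + 3·12.7 = 1737.1
S2: 1·172 + 3·60.8 = 354.4
S3: 1·221 + 3·48.8 = 367.4
S4: 1·931 + 3·73.0 = 1150.0
S5: 1·682 + 3·42.1 = 808.3
S6: 1·1116 + 3·6.6 = 1135.8
S7: 1·108 + 3·48.6 = 253.8
S8: 1·1627 + 3·79.5 = 1865.5
S9: 1·1152 + 3·78.1 = 1386.3
S10: 1·1155 + 3·8.4 = 1180.2
S11: 1·894 + 3·72.1 = 1110.3
Lowest: S7 at 253.8.

S7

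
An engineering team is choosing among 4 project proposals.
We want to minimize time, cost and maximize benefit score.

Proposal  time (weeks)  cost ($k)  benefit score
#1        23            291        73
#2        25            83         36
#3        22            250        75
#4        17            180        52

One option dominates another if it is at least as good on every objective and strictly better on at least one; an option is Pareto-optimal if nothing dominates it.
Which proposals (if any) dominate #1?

#3: time 22≤23, cost 250≤291, benefit score 75≥73 — dominates #1.
Others (#2, #4) are each worse than #1 on at least one objective.

#3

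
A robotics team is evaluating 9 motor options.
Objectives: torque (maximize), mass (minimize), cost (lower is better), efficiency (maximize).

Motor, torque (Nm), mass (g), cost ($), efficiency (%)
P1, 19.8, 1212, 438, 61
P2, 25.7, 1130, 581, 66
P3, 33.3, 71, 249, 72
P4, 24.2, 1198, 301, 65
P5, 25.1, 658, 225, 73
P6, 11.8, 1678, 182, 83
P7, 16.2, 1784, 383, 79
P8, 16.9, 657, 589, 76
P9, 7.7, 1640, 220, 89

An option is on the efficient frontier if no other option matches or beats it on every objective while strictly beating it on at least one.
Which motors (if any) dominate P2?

P3

P3: torque 33.3≥25.7, mass 71≤1130, cost 249≤581, efficiency 72≥66 — dominates P2.
Others (P1, P4, P5, P6, P7, P8, P9) are each worse than P2 on at least one objective.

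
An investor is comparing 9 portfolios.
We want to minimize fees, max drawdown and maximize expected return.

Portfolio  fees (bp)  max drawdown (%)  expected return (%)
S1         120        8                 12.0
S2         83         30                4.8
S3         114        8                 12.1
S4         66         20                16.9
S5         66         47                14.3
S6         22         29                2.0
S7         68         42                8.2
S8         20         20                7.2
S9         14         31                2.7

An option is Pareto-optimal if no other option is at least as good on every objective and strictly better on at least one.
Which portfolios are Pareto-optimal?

S3, S4, S8, S9

S1: dominated by S3 (fees 114≤120, max drawdown 8≤8, expected return 12.1≥12.0).
S2: dominated by S4 (fees 66≤83, max drawdown 20≤30, expected return 16.9≥4.8).
S3: not dominated.
S4: not dominated (best expected return).
S5: dominated by S4 (fees 66≤66, max drawdown 20≤47, expected return 16.9≥14.3).
S6: dominated by S8 (fees 20≤22, max drawdown 20≤29, expected return 7.2≥2.0).
S7: dominated by S4 (fees 66≤68, max drawdown 20≤42, expected return 16.9≥8.2).
S8: not dominated.
S9: not dominated (best fees).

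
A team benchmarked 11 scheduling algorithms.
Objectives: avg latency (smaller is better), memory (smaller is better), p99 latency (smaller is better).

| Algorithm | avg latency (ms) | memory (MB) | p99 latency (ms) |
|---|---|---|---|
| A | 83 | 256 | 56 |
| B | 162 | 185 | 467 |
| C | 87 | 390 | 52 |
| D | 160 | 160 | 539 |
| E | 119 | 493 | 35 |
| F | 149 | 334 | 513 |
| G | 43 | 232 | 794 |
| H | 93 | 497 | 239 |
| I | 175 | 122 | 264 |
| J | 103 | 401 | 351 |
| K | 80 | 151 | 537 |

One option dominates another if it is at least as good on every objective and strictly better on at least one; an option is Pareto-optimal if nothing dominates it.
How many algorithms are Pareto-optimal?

7

A: not dominated.
B: not dominated.
C: not dominated.
D: dominated by K (avg latency 80≤160, memory 151≤160, p99 latency 537≤539).
E: not dominated (best p99 latency).
F: dominated by A (avg latency 83≤149, memory 256≤334, p99 latency 56≤513).
G: not dominated (best avg latency).
H: dominated by A (avg latency 83≤93, memory 256≤497, p99 latency 56≤239).
I: not dominated (best memory).
J: dominated by A (avg latency 83≤103, memory 256≤401, p99 latency 56≤351).
K: not dominated.
Pareto-optimal: A, B, C, E, G, I, K → 7.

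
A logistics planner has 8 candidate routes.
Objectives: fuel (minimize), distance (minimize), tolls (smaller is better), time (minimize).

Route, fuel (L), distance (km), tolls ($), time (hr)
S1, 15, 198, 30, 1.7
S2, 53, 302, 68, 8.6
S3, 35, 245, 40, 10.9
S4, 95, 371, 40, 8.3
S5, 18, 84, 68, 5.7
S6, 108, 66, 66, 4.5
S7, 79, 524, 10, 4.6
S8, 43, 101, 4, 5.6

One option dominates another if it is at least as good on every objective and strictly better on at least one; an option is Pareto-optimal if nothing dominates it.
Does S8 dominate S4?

S8 vs S4: fuel 43≤95, distance 101≤371, tolls 4≤40, time 5.6≤8.3 — S8 is at least as good on every objective with at least one strict improvement.

Yes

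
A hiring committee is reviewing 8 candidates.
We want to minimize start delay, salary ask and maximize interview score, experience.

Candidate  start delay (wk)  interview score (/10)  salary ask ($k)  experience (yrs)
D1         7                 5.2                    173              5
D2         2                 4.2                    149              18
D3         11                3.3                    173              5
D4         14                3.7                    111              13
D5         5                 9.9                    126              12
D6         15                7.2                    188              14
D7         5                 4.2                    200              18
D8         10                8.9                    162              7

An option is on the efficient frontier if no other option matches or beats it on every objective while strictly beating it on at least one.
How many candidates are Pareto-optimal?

D1: dominated by D5 (start delay 5≤7, interview score 9.9≥5.2, salary ask 126≤173, experience 12≥5).
D2: not dominated (best start delay).
D3: dominated by D1 (start delay 7≤11, interview score 5.2≥3.3, salary ask 173≤173, experience 5≥5).
D4: not dominated (best salary ask).
D5: not dominated (best interview score).
D6: not dominated.
D7: dominated by D2 (start delay 2≤5, interview score 4.2≥4.2, salary ask 149≤200, experience 18≥18).
D8: dominated by D5 (start delay 5≤10, interview score 9.9≥8.9, salary ask 126≤162, experience 12≥7).
Pareto-optimal: D2, D4, D5, D6 → 4.

4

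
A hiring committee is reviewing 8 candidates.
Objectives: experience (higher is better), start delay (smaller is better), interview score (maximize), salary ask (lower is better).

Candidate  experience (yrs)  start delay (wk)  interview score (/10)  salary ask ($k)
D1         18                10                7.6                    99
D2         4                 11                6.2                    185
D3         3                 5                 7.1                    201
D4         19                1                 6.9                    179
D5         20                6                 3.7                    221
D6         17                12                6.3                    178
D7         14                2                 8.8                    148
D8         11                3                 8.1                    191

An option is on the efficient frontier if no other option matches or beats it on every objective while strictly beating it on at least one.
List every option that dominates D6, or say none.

D1

D1: experience 18≥17, start delay 10≤12, interview score 7.6≥6.3, salary ask 99≤178 — dominates D6.
Others (D2, D3, D4, D5, D7, D8) are each worse than D6 on at least one objective.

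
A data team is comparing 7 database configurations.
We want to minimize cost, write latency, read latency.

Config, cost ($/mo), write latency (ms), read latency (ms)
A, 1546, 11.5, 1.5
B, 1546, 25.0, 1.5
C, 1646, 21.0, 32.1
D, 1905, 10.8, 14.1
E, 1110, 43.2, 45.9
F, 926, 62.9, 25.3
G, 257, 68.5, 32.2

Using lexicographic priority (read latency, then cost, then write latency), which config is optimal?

First minimize read latency: best is 1.5, kept {A, B}.
Then minimize cost: best is 1546, kept {A, B}.
Then minimize write latency: best is 11.5, kept {A}.

A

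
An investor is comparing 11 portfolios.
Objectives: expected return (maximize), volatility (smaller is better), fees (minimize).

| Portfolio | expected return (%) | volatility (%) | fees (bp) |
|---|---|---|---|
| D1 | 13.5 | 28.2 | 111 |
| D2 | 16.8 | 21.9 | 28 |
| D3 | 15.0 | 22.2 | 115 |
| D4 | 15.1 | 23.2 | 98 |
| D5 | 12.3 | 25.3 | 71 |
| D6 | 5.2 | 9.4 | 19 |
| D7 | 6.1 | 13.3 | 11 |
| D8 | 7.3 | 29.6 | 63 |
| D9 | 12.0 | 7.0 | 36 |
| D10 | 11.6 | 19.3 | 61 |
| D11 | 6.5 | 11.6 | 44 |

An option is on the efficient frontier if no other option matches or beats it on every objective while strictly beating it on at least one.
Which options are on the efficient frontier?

D2, D6, D7, D9

D1: dominated by D2 (expected return 16.8≥13.5, volatility 21.9≤28.2, fees 28≤111).
D2: not dominated (best expected return).
D3: dominated by D2 (expected return 16.8≥15.0, volatility 21.9≤22.2, fees 28≤115).
D4: dominated by D2 (expected return 16.8≥15.1, volatility 21.9≤23.2, fees 28≤98).
D5: dominated by D2 (expected return 16.8≥12.3, volatility 21.9≤25.3, fees 28≤71).
D6: not dominated.
D7: not dominated (best fees).
D8: dominated by D2 (expected return 16.8≥7.3, volatility 21.9≤29.6, fees 28≤63).
D9: not dominated (best volatility).
D10: dominated by D9 (expected return 12.0≥11.6, volatility 7.0≤19.3, fees 36≤61).
D11: dominated by D9 (expected return 12.0≥6.5, volatility 7.0≤11.6, fees 36≤44).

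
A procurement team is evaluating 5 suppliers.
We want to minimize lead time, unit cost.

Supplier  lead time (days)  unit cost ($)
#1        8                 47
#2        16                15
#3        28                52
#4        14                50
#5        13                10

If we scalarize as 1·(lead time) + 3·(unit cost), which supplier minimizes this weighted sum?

#1: 1·8 + 3·47 = 149
#2: 1·16 + 3·15 = 61
#3: 1·28 + 3·52 = 184
#4: 1·14 + 3·50 = 164
#5: 1·13 + 3·10 = 43
Lowest: #5 at 43.

#5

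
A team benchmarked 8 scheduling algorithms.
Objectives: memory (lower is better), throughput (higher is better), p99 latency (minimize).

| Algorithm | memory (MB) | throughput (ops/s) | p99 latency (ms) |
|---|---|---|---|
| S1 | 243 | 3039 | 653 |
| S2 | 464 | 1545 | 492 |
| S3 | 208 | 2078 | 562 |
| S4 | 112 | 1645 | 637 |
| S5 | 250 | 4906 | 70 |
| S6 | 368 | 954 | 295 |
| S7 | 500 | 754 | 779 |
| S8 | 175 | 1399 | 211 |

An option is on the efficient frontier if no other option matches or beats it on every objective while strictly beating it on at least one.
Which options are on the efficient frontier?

S1: not dominated.
S2: dominated by S5 (memory 250≤464, throughput 4906≥1545, p99 latency 70≤492).
S3: not dominated.
S4: not dominated (best memory).
S5: not dominated (best throughput).
S6: dominated by S5 (memory 250≤368, throughput 4906≥954, p99 latency 70≤295).
S7: dominated by S1 (memory 243≤500, throughput 3039≥754, p99 latency 653≤779).
S8: not dominated.

S1, S3, S4, S5, S8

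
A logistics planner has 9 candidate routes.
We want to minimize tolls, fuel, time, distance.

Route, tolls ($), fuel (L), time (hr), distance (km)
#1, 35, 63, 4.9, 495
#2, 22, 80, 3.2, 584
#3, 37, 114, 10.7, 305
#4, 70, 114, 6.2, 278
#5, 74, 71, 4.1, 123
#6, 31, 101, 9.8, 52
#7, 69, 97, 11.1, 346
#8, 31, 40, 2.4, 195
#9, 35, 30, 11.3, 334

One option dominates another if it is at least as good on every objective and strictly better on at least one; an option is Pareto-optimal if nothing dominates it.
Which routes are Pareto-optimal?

#2, #5, #6, #8, #9

#1: dominated by #8 (tolls 31≤35, fuel 40≤63, time 2.4≤4.9, distance 195≤495).
#2: not dominated (best tolls).
#3: dominated by #6 (tolls 31≤37, fuel 101≤114, time 9.8≤10.7, distance 52≤305).
#4: dominated by #8 (tolls 31≤70, fuel 40≤114, time 2.4≤6.2, distance 195≤278).
#5: not dominated.
#6: not dominated (best distance).
#7: dominated by #8 (tolls 31≤69, fuel 40≤97, time 2.4≤11.1, distance 195≤346).
#8: not dominated (best time).
#9: not dominated (best fuel).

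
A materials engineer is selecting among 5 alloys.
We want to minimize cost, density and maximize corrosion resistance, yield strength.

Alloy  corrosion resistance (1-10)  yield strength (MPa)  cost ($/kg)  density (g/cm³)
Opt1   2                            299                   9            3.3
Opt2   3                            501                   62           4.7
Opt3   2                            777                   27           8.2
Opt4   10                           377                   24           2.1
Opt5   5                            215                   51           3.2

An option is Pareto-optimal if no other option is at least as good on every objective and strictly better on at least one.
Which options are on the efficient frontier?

Opt1, Opt2, Opt3, Opt4

Opt1: not dominated (best cost).
Opt2: not dominated.
Opt3: not dominated (best yield strength).
Opt4: not dominated (best corrosion resistance).
Opt5: dominated by Opt4 (corrosion resistance 10≥5, yield strength 377≥215, cost 24≤51, density 2.1≤3.2).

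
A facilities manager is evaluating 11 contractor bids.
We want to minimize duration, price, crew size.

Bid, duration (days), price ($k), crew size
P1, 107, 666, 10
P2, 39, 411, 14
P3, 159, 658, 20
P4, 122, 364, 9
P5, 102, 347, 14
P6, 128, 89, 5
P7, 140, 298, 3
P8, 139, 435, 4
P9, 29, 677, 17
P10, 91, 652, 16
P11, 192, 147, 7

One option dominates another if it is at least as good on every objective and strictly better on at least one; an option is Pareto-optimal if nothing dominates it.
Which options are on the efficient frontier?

P1, P2, P4, P5, P6, P7, P8, P9

P1: not dominated.
P2: not dominated.
P3: dominated by P2 (duration 39≤159, price 411≤658, crew size 14≤20).
P4: not dominated.
P5: not dominated.
P6: not dominated (best price).
P7: not dominated (best crew size).
P8: not dominated.
P9: not dominated (best duration).
P10: dominated by P2 (duration 39≤91, price 411≤652, crew size 14≤16).
P11: dominated by P6 (duration 128≤192, price 89≤147, crew size 5≤7).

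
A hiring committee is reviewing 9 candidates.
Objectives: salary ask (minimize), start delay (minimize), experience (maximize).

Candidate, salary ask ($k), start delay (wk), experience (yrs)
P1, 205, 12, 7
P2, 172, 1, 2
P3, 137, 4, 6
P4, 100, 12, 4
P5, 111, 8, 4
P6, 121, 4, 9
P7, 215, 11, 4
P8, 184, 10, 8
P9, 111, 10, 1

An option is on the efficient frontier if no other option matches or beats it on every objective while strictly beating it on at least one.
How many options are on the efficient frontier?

P1: dominated by P6 (salary ask 121≤205, start delay 4≤12, experience 9≥7).
P2: not dominated (best start delay).
P3: dominated by P6 (salary ask 121≤137, start delay 4≤4, experience 9≥6).
P4: not dominated (best salary ask).
P5: not dominated.
P6: not dominated (best experience).
P7: dominated by P3 (salary ask 137≤215, start delay 4≤11, experience 6≥4).
P8: dominated by P6 (salary ask 121≤184, start delay 4≤10, experience 9≥8).
P9: dominated by P5 (salary ask 111≤111, start delay 8≤10, experience 4≥1).
Pareto-optimal: P2, P4, P5, P6 → 4.

4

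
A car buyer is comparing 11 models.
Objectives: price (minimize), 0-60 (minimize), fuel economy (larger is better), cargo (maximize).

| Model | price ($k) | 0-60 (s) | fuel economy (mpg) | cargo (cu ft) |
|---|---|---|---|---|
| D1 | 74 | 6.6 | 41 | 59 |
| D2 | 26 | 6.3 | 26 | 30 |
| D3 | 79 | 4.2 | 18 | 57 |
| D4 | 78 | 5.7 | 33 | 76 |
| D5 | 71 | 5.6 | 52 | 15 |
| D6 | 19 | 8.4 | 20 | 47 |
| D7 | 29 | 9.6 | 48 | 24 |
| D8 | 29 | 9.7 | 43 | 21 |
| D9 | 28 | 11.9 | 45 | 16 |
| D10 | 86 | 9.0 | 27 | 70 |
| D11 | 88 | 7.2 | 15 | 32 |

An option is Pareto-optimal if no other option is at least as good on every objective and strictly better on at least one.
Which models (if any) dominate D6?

D1: worse on price (74 vs 19).
D2: worse on price (26 vs 19).
D3: worse on price (79 vs 19).
D4: worse on price (78 vs 19).
D5: worse on price (71 vs 19).
D7: worse on price (29 vs 19).
D8: worse on price (29 vs 19).
D9: worse on price (28 vs 19).
D10: worse on price (86 vs 19).
D11: worse on price (88 vs 19).
No option dominates D6.

none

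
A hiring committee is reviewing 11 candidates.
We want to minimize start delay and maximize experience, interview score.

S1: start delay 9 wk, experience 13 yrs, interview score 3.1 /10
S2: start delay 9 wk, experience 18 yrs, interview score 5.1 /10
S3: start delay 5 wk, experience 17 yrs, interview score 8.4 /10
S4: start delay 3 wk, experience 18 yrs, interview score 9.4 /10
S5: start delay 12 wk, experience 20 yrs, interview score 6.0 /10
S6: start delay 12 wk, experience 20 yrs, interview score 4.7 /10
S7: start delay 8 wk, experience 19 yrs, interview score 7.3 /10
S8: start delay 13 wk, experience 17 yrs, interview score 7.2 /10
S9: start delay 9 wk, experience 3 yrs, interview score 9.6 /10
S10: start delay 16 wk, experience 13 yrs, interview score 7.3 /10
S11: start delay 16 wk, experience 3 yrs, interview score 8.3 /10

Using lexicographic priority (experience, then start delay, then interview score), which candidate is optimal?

First maximize experience: best is 20, kept {S5, S6}.
Then minimize start delay: best is 12, kept {S5, S6}.
Then maximize interview score: best is 6.0, kept {S5}.

S5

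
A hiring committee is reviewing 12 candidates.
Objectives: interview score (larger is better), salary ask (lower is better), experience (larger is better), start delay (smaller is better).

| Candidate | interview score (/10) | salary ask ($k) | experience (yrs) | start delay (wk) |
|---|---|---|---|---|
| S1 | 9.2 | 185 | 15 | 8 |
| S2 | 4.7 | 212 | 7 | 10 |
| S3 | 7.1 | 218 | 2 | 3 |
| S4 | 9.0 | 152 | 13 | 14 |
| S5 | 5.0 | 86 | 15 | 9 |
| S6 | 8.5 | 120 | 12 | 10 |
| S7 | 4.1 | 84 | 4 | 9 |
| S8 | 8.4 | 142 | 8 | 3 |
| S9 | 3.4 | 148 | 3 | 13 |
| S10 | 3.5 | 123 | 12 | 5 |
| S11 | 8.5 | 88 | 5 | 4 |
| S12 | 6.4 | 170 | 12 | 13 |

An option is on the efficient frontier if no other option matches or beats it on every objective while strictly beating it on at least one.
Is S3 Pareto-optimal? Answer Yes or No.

No

S8 vs S3: interview score 8.4≥7.1, salary ask 142≤218, experience 8≥2, start delay 3≤3 — S8 is at least as good on every objective and strictly better on at least one, so S8 dominates S3.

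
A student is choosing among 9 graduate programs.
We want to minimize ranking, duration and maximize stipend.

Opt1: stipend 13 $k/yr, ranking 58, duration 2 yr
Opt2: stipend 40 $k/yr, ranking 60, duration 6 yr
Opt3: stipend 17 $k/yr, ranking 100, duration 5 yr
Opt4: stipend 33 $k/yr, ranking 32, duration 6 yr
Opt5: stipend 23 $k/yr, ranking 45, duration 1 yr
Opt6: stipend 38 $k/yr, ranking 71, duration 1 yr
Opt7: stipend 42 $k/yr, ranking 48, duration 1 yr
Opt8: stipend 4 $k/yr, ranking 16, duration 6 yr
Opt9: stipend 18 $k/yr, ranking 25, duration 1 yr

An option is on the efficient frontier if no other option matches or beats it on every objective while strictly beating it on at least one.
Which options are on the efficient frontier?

Opt1: dominated by Opt5 (stipend 23≥13, ranking 45≤58, duration 1≤2).
Opt2: dominated by Opt7 (stipend 42≥40, ranking 48≤60, duration 1≤6).
Opt3: dominated by Opt5 (stipend 23≥17, ranking 45≤100, duration 1≤5).
Opt4: not dominated.
Opt5: not dominated.
Opt6: dominated by Opt7 (stipend 42≥38, ranking 48≤71, duration 1≤1).
Opt7: not dominated (best stipend).
Opt8: not dominated (best ranking).
Opt9: not dominated.

Opt4, Opt5, Opt7, Opt8, Opt9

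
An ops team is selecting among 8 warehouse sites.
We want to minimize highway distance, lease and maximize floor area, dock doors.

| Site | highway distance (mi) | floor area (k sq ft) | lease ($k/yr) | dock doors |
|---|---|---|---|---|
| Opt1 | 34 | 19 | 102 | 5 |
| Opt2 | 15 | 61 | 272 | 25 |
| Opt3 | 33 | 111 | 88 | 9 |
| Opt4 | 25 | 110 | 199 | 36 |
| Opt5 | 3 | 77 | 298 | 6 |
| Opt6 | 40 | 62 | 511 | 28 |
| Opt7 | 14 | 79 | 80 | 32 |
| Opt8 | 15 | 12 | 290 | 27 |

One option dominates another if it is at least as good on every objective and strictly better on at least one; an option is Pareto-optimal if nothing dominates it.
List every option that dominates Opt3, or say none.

none

Opt1: worse on highway distance (34 vs 33).
Opt2: worse on floor area (61 vs 111).
Opt4: worse on floor area (110 vs 111).
Opt5: worse on floor area (77 vs 111).
Opt6: worse on highway distance (40 vs 33).
Opt7: worse on floor area (79 vs 111).
Opt8: worse on floor area (12 vs 111).
No option dominates Opt3.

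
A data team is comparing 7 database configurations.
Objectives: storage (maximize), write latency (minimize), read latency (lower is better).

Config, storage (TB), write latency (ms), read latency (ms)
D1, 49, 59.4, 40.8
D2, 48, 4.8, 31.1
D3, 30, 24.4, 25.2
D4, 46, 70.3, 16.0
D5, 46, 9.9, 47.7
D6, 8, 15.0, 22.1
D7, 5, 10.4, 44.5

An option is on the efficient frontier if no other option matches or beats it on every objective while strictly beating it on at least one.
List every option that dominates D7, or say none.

D2

D2: storage 48≥5, write latency 4.8≤10.4, read latency 31.1≤44.5 — dominates D7.
Others (D1, D3, D4, D5, D6) are each worse than D7 on at least one objective.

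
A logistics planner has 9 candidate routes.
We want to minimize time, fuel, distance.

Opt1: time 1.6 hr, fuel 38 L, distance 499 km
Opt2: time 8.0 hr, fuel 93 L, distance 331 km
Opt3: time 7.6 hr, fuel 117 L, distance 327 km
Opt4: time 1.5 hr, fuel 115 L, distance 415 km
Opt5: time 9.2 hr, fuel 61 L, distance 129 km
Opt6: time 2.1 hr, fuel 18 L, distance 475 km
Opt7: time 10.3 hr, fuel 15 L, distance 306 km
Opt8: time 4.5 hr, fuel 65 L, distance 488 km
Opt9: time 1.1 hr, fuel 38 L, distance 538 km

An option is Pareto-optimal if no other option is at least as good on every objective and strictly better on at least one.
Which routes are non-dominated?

Opt1, Opt2, Opt3, Opt4, Opt5, Opt6, Opt7, Opt9

Opt1: not dominated.
Opt2: not dominated.
Opt3: not dominated.
Opt4: not dominated.
Opt5: not dominated (best distance).
Opt6: not dominated.
Opt7: not dominated (best fuel).
Opt8: dominated by Opt6 (time 2.1≤4.5, fuel 18≤65, distance 475≤488).
Opt9: not dominated (best time).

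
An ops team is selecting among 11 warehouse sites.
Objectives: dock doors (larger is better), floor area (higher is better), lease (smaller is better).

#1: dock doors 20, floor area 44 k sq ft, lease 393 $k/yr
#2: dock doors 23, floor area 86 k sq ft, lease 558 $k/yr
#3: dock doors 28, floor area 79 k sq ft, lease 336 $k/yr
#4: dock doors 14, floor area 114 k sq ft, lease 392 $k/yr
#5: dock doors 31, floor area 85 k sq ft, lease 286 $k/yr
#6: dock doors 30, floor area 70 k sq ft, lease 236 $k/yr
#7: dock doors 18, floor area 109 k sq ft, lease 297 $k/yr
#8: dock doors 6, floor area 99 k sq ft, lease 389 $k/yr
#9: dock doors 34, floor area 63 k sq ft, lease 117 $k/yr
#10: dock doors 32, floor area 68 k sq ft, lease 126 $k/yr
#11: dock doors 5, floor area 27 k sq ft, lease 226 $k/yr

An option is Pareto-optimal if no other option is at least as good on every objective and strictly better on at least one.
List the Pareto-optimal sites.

#1: dominated by #3 (dock doors 28≥20, floor area 79≥44, lease 336≤393).
#2: not dominated.
#3: dominated by #5 (dock doors 31≥28, floor area 85≥79, lease 286≤336).
#4: not dominated (best floor area).
#5: not dominated.
#6: not dominated.
#7: not dominated.
#8: dominated by #7 (dock doors 18≥6, floor area 109≥99, lease 297≤389).
#9: not dominated (best dock doors).
#10: not dominated.
#11: dominated by #9 (dock doors 34≥5, floor area 63≥27, lease 117≤226).

#2, #4, #5, #6, #7, #9, #10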